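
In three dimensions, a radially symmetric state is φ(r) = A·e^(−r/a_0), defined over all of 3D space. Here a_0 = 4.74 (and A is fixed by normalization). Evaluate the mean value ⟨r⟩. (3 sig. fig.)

The expectation value is the |φ|²-weighted average of r: ∫ r|φ|² 4πr² dr.
Since the A² factors cancel between numerator and denominator, ⟨r⟩ = 3·a_0/2.
Putting a_0 = 4.74 gives 7.110.

⟨r⟩ ≈ 7.11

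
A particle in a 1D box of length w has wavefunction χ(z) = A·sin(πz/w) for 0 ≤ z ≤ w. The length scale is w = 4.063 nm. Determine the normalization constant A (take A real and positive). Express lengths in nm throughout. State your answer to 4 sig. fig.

A ≈ 0.7016 nm^(-1/2)

Require ∫ |χ|² dz = 1 over the whole domain.
With ∫₀^w sin²(nπz/w) dz = w/2, with χ = A·sin(πz/w), the integral evaluates to A²·[w/2].
With w = 4.063: A² = 0.49225 and A = 0.70160.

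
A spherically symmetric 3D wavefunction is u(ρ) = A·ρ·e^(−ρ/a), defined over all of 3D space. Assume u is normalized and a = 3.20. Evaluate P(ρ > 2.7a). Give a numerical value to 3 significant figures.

P ≈ 0.373

Integrate the radial probability density 4πρ²|u|² over ρ > 2.7a.
Normalization gives A² = 1/(3·π·a^5).
Let t = ρ/a; then A², 4π and the length scale all cancel, so P = ∫_{2.7}^{∞} t^4·e^(-2·t) dt ÷ ∫_{0}^{∞} t^4·e^(-2·t) dt.
An antiderivative of t^4·e^(-2·t) is -(t^4/2 + t^3 + 3·t^2/2 + 3·t/2 + 3/4)·e^(-2·t); evaluating from 2.7 to ∞ gives ≈ 0.27998, while the full integral is 3/4.
The region integral divided by the full integral gives P = 0.3733.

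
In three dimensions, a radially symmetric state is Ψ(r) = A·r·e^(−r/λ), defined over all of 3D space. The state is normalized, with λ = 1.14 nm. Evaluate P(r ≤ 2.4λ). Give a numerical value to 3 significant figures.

P ≈ 0.524

Integrate the radial probability density 4πr²|Ψ|² over r ≤ 2.4λ.
A² is fixed by ∫₀^∞ 4πr²|Ψ|² dr = 1, i.e. A² = (3·π·λ^5)^(−1).
Let u = r/λ; then A², 4π and the length scale all cancel, so P = ∫_{0}^{2.4} u^4·e^(-2·u) du ÷ ∫_{0}^{∞} u^4·e^(-2·u) du.
With ∫ u^4·e^(-2·u) du = -(u^4/2 + u^3 + 3·u^2/2 + 3·u/2 + 3/4)·e^(-2·u) + C, the region integral is ≈ 0.39281 and the full one is 3/4.
The region integral divided by the full integral gives P = 0.5237.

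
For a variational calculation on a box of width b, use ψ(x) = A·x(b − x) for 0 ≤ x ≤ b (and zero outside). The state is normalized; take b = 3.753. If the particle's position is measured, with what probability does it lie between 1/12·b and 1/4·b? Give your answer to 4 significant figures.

The probability is P = ∫ |ψ|² dx over [1/12·b, 1/4·b].
Since A² = 1/(b^5/30), this is the region integral divided by the full normalization integral.
In terms of u = x/b (A² and the length scale cancel between numerator and denominator), P = [∫_{1/12}^{1/4} u^2·(1 - u)^2 du] / [∫_{0}^{1} u^2·(1 - u)^2 du].
Using ∫ u^2·(1 - u)^2 du = u^3·(6·u^2 - 15·u + 10)/30, the numerator is ≈ 0.00328093 and the denominator is 1/30.
The result is P = 0.098428.

P ≈ 0.09843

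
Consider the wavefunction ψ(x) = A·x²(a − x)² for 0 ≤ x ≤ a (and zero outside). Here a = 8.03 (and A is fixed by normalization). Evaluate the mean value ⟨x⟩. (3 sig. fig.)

⟨x⟩ ≈ 4.02

The expectation value is the |ψ|²-weighted average of x: ∫ x|ψ|² dx.
Expanding the polynomial and integrating term by term, since the A² factors cancel between numerator and denominator, ⟨x⟩ = a/2.
With a = 8.03, ⟨x⟩ = 4.015.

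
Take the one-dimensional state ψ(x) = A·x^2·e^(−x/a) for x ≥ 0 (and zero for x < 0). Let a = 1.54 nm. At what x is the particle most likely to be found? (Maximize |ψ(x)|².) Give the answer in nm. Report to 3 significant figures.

The maximum of |ψ(x)|² occurs where its derivative vanishes.
This gives x = 2·a.
With a = 1.54, the most probable position is 3.080 nm.

x ≈ 3.08 nm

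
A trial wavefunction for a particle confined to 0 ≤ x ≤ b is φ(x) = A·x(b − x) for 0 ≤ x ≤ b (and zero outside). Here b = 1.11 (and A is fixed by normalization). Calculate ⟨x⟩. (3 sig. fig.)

⟨x⟩ ≈ 0.555

⟨x⟩ = ∫ x |φ|² dx over the full domain.
Expanding the polynomial and integrating term by term, evaluating both integrals, ⟨x⟩ = b/2.
With b = 1.11, ⟨x⟩ = 0.5550.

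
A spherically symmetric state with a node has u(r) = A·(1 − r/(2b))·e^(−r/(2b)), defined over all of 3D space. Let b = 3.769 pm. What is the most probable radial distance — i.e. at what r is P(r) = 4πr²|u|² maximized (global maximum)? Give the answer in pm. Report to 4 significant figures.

r ≈ 19.73 pm

Differentiate P(r) = 4πr²|u|² with respect to r and set to zero.
This gives r = b·(√(5) + 3).
With b = 3.769, the most probable radial distance is 19.735 pm.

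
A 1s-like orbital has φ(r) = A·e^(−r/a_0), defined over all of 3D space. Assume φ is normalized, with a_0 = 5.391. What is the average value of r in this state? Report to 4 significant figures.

⟨r⟩ ≈ 8.087

⟨r⟩ = ∫ r |φ|² 4πr² dr over the full domain.
Using ∫₀^∞ rⁿ e^(−αr) dr = n!/αⁿ⁺¹, the ratio of the moment integral to the normalization integral gives ⟨r⟩ = 3·a_0/2.
With a_0 = 5.391, ⟨r⟩ = 8.0865.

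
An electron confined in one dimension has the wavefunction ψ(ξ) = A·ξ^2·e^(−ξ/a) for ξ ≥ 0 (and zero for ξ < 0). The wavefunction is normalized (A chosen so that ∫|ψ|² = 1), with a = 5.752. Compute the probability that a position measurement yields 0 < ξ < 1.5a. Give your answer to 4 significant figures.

The probability is P = ∫ |ψ|² dξ over [0, 1.5a].
The normalization integral ∫|ψ|²dξ over the whole domain equals 3·a^5/4·A², and A² cancels in the ratio.
Let u = ξ/a; then A² and the length scale cancel, so P = ∫_{0}^{1.5} u^4·e^(-2·u) du ÷ ∫_{0}^{∞} u^4·e^(-2·u) du.
With ∫ u^4·e^(-2·u) du = -(u^4/2 + u^3 + 3·u^2/2 + 3·u/2 + 3/4)·e^(-2·u) + C, the region integral is 3/4 - 393·e^(-3)/32 and the full one is 3/4.
Taking the ratio, P = 0.18474.

P ≈ 0.1847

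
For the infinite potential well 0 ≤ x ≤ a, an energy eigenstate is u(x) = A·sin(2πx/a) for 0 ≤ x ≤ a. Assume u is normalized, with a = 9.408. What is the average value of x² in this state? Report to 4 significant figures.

⟨x^2⟩ ≈ 28.38

By definition ⟨x²⟩ = ∫ x^2 |u(x)|² dx.
Evaluating both integrals, ⟨x²⟩ = -a^2/(8·π^2) + a^2/3.
With a = 9.408, ⟨x^2⟩ = 28.382.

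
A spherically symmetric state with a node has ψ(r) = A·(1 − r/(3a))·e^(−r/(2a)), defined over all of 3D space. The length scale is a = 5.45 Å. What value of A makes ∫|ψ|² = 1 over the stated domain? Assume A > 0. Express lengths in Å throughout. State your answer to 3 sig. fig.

A ≈ 0.0272 Å^(-3/2)

The normalization condition is ∫|ψ|² 4πr² dr = 1 from 0 to ∞.
∫|ψ|² 4πr² dr = A²·(8·π·a^3/3).
Setting this equal to 1 gives A² = 1/(8·π·a^3/3).
Substituting a = 5.45 gives A² = 0.0007374, so A = 0.02715.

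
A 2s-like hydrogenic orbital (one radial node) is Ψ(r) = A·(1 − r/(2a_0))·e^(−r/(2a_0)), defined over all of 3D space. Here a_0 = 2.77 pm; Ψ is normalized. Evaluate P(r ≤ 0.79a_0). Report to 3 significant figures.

Integrate the radial probability density 4πr²|Ψ|² over r ≤ 0.79a_0.
The full normalization integral is A²·[8·π·a_0^3] = 1, fixing A².
In terms of u = r/a_0 (A², 4π and the length scale all cancel between numerator and denominator), P = [∫_{0}^{0.79} u^2·(1 - u/2)^2·e^(-u) du] / [∫_{0}^{∞} u^2·(1 - u/2)^2·e^(-u) du].
An antiderivative of u^2·(1 - u/2)^2·e^(-u) is -(u^4/4 + u^2 + 2·u + 2)·e^(-u); evaluating from 0 to 0.79 gives ≈ 0.047798, while the full integral is 2.
This evaluates to P = 0.02390.

P ≈ 0.0239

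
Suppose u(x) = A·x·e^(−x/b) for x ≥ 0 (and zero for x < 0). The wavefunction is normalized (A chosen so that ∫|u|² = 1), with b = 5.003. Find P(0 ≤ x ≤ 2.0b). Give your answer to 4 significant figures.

The probability is P = ∫ |u|² dx over [0, 2.0b].
With A² fixed by ∫|u|² = 1, i.e. A² = (b^3/4)^(−1), substitute and integrate.
In terms of t = x/b (A² and the length scale cancel between numerator and denominator), P = [∫_{0}^{2.0} t^2·e^(-2·t) dt] / [∫_{0}^{∞} t^2·e^(-2·t) dt].
Using ∫ t^2·e^(-2·t) dt = -(2·t^2 + 2·t + 1)·e^(-2·t)/4, the numerator is 1/4 - 13·e^(-4)/4 and the denominator is 1/4.
Taking the ratio, P = 0.76190.

P ≈ 0.7619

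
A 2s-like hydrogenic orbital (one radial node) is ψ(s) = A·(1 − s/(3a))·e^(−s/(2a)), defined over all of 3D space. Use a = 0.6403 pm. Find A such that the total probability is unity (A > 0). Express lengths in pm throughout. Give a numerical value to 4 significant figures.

The normalization condition is ∫|ψ|² 4πs² ds = 1 from 0 to ∞.
In 3D with spherical symmetry the volume element is 4πs² ds.
The integral (without the A² prefactor) comes out to 8·π·a^3/3.
Hence A² = 1/[8·π·a^3/3].
With a = 0.6403: A² = 0.45471 and A = 0.67432.

A ≈ 0.6743 pm^(-3/2)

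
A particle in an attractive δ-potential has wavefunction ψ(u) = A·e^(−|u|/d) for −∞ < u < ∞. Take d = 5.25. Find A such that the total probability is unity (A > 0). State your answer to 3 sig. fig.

A ≈ 0.436

We need A² ∫|f|² du = 1, taking the integral from −∞ to ∞.
Recall ∫₀^∞ u^m e^(−u/β) du = m!·β^(m+1), ∫|ψ|² du = A²·(d).
Hence A² = 1/[d].
With d = 5.25: A² = 0.1905 and A = 0.4364.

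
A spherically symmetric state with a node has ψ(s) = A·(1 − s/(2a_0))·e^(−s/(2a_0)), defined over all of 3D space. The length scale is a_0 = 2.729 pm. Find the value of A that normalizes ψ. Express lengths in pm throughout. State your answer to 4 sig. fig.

A ≈ 0.04425 pm^(-3/2)

Require ∫ |ψ|² 4πs² ds = 1 over the whole domain.
The angular integral contributes 4π, leaving ∫₀^∞ s²|ψ|² ds.
Recall ∫₀^∞ s^m e^(−s/β) ds = m!·β^(m+1), the integral (without the A² prefactor) comes out to 8·π·a_0^3.
Hence A² = 1/[8·π·a_0^3].
Substituting a_0 = 2.729 gives A² = 0.0019577, so A = 0.044246.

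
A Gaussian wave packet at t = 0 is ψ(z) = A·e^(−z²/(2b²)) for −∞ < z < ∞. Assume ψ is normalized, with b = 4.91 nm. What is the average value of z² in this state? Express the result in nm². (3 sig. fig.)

⟨z^2⟩ ≈ 12.1 nm^2

The expectation value is the |ψ|²-weighted average of z^2: ∫ z^2|ψ|² dz.
Since the A² factors cancel between numerator and denominator, ⟨z²⟩ = b^2/2.
With b = 4.91, ⟨z^2⟩ = 12.05.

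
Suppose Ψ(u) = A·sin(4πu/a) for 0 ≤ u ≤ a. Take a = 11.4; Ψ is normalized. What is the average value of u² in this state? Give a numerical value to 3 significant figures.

⟨u^2⟩ ≈ 42.9

⟨u²⟩ = ∫ u^2 |Ψ|² du over the full domain.
With ∫₀^a sin²(nπu/a) du = a/2, the ratio of the moment integral to the normalization integral gives ⟨u²⟩ = -a^2/(32·π^2) + a^2/3.
With a = 11.4, ⟨u^2⟩ = 42.91.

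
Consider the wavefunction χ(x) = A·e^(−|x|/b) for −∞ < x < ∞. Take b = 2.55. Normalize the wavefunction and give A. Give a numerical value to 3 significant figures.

A ≈ 0.626

We need A² ∫|f|² dx = 1, taking the integral from −∞ to ∞.
Carrying out the integral gives A² · b.
Hence A² = 1/[b].
With b = 2.55: A² = 0.3922 and A = 0.6262.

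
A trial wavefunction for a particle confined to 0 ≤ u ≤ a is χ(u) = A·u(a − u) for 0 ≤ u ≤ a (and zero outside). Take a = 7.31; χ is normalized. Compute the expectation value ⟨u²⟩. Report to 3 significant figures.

⟨u^2⟩ ≈ 15.3

By definition ⟨u²⟩ = ∫ u^2 |χ(u)|² du.
Since the A² factors cancel between numerator and denominator, ⟨u²⟩ = 2·a^2/7.
With a = 7.31, ⟨u^2⟩ = 15.27.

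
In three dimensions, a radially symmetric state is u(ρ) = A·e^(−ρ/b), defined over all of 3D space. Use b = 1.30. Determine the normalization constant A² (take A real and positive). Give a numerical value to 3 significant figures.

A^2 ≈ 0.145

Normalization requires ∫|u|² 4πρ² dρ = 1, integrated from 0 to ∞.
(Spherical symmetry: dV = 4πρ² dρ.)
With ∫₀^∞ ρ^2 e^(−αρ) dρ = 2!/α^3, carrying out the integral gives A² · π·b^3.
Hence A² = 1/[π·b^3].
Substituting b = 1.30 gives A² = 0.1449, so A = 0.3806.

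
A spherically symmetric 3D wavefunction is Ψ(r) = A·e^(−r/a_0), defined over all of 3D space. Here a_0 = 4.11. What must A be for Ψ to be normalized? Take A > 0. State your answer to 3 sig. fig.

Normalization requires ∫|Ψ|² 4πr² dr = 1, integrated from 0 to ∞.
Using ∫₀^∞ rⁿ e^(−αr) dr = n!/αⁿ⁺¹, with Ψ = A·e^(−r/a_0), the integral evaluates to A²·[π·a_0^3].
Setting this equal to 1 gives A² = 1/(π·a_0^3).
Plugging in a_0 = 4.11 yields A = 0.06771.

A ≈ 0.0677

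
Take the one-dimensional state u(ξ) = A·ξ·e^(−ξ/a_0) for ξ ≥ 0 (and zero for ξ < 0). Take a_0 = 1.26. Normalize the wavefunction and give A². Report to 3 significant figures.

A^2 ≈ 2.00

Require ∫ |u|² dξ = 1 over the whole domain.
With ∫₀^∞ ξ^2 e^(−αξ) dξ = 2!/α^3, with u = A·ξ·e^(−ξ/a_0), the integral evaluates to A²·[a_0^3/4].
So A² = (a_0^3/4)^(−1).
Substituting a_0 = 1.26 gives A² = 2.000, so A = 1.414.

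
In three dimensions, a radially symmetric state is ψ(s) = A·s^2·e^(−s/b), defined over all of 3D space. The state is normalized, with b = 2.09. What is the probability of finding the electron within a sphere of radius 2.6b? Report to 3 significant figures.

P ≈ 0.268

With dV = 4πs²ds, the probability is ∫|ψ|² dV over s ≤ 2.6b.
Normalization gives A² = 1/(45·π·b^7/2).
Let u = s/b; then A², 4π and the length scale all cancel, so P = ∫_{0}^{2.6} u^6·e^(-2·u) du ÷ ∫_{0}^{∞} u^6·e^(-2·u) du.
With ∫ u^6·e^(-2·u) du = -(4·u^6 + 12·u^5 + 30·u^4 + 60·u^3 + 90·u^2 + 90·u + 45)·e^(-2·u)/8 + C, the region integral is ≈ 1.5053 and the full one is 45/8.
The region integral divided by the full integral gives P = 0.2676.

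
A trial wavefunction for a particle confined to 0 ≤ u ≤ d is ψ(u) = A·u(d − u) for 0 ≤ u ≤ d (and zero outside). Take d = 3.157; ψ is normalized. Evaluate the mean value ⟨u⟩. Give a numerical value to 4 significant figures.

⟨u⟩ = ∫ u |ψ|² du over the full domain.
Expanding the polynomial and integrating term by term, the ratio of the moment integral to the normalization integral gives ⟨u⟩ = d/2.
Putting d = 3.157 gives 1.5785.

⟨u⟩ ≈ 1.579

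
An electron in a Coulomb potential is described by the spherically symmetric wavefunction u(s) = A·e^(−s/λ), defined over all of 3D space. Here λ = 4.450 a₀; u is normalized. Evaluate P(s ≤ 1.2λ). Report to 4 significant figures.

P = ∫ |u|² 4πs² ds over s ≤ 1.2λ.
The full normalization integral is A²·[π·λ^3] = 1, fixing A².
In terms of t = s/λ (A², 4π and the length scale all cancel between numerator and denominator), P = [∫_{0}^{1.2} t^2·e^(-2·t) dt] / [∫_{0}^{∞} t^2·e^(-2·t) dt].
Using ∫ t^2·e^(-2·t) dt = -(2·t^2 + 2·t + 1)·e^(-2·t)/4, the numerator is 1/4 - 157·e^(-12/5)/100 and the denominator is 1/4.
Taking the ratio yields P = 0.43029.

P ≈ 0.4303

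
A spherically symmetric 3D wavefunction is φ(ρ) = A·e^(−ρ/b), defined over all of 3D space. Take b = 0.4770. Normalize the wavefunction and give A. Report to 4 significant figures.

A ≈ 1.713

Require ∫ |φ|² 4πρ² dρ = 1 over the whole domain.
The angular integral contributes 4π, leaving ∫₀^∞ ρ²|φ|² dρ.
∫|φ|² 4πρ² dρ = A²·(π·b^3).
With b = 0.4770: A² = 2.9329 and A = 1.7126.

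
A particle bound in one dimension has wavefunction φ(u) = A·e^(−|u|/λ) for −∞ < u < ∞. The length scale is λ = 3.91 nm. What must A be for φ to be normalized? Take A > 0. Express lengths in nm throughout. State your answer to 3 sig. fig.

A ≈ 0.506 nm^(-1/2)

Require ∫ |φ|² du = 1 over the whole domain.
The integral (without the A² prefactor) comes out to λ.
Setting this equal to 1 gives A² = 1/(λ).
With λ = 3.91: A² = 0.2558 and A = 0.5057.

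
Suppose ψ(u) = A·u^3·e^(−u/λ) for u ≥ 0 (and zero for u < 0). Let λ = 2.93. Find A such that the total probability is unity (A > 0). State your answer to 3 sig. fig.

A ≈ 0.00979

The normalization condition is ∫|ψ|² du = 1 from 0 to ∞.
Using ∫₀^∞ uⁿ e^(−αu) du = n!/αⁿ⁺¹, ∫|ψ|² du = A²·(45·λ^7/8).
Hence A² = 1/[45·λ^7/8].
With λ = 2.93: A² = 0.00009590 and A = 0.009793.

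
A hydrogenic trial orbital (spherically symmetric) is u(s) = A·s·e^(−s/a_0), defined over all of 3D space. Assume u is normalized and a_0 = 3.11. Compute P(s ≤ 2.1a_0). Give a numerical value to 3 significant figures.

P ≈ 0.410

P = ∫ |u|² 4πs² ds over s ≤ 2.1a_0.
A² is fixed by ∫₀^∞ 4πs²|u|² ds = 1, i.e. A² = (3·π·a_0^5)^(−1).
Let t = s/a_0; then A², 4π and the length scale all cancel, so P = ∫_{0}^{2.1} t^4·e^(-2·t) dt ÷ ∫_{0}^{∞} t^4·e^(-2·t) dt.
An antiderivative of t^4·e^(-2·t) is -(t^4/2 + t^3 + 3·t^2/2 + 3·t/2 + 3/4)·e^(-2·t); evaluating from 0 to 2.1 gives ≈ 0.30763, while the full integral is 3/4.
Taking the ratio yields P = 0.4102.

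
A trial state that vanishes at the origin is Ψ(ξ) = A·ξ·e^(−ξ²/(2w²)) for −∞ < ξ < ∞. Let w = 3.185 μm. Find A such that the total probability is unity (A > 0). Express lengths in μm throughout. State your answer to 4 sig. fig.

The normalization condition is ∫|Ψ|² dξ = 1 from −∞ to ∞.
Using the Gaussian integral ∫_{−∞}^{∞} e^(−αξ²) dξ = √(π/α), ∫|Ψ|² dξ = A²·(√(π)·w^3/2).
Setting this equal to 1 gives A² = 1/(√(π)·w^3/2).
With w = 3.185: A² = 0.034924 and A = 0.18688.

A ≈ 0.1869 μm^(-3/2)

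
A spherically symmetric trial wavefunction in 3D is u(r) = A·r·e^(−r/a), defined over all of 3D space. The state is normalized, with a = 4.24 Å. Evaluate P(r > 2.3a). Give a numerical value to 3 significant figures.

P ≈ 0.513

With dV = 4πr²dr, the probability is ∫|u|² dV over r > 2.3a.
A² is fixed by ∫₀^∞ 4πr²|u|² dr = 1, i.e. A² = (3·π·a^5)^(−1).
In terms of t = r/a (A², 4π and the length scale all cancel between numerator and denominator), P = [∫_{2.3}^{∞} t^4·e^(-2·t) dt] / [∫_{0}^{∞} t^4·e^(-2·t) dt].
With ∫ t^4·e^(-2·t) dt = -(t^4/2 + t^3 + 3·t^2/2 + 3·t/2 + 3/4)·e^(-2·t) + C, the region integral is ≈ 0.38493 and the full one is 3/4.
The region integral divided by the full integral gives P = 0.5132.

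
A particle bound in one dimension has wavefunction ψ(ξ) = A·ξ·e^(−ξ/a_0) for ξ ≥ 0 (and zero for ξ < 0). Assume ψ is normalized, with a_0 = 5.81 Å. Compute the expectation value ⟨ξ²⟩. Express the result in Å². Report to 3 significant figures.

⟨ξ^2⟩ ≈ 101 Å^2

⟨ξ²⟩ = ∫ ξ^2 |ψ|² dξ over the full domain.
Since the A² factors cancel between numerator and denominator, ⟨ξ²⟩ = 3·a_0^2.
With a_0 = 5.81, ⟨ξ^2⟩ = 101.3.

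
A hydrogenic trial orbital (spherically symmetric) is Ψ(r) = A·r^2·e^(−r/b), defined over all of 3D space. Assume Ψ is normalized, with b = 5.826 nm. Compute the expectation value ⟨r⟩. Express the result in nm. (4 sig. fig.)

⟨r⟩ ≈ 20.39 nm

The expectation value is the |Ψ|²-weighted average of r: ∫ r|Ψ|² 4πr² dr.
Recall ∫₀^∞ r^m e^(−r/β) dr = m!·β^(m+1), since the A² factors cancel between numerator and denominator, ⟨r⟩ = 7·b/2.
Putting b = 5.826 gives 20.391.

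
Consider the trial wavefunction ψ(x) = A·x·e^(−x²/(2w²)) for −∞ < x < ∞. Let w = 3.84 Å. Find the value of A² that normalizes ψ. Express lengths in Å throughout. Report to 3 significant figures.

Require ∫ |ψ|² dx = 1 over the whole domain.
Differentiating ∫e^(−αx²) dx = √(π/α) under α to get the higher moments, ∫|ψ|² dx = A²·(√(π)·w^3/2).
So A² = (√(π)·w^3/2)^(−1).
Substituting w = 3.84 gives A² = 0.01993, so A = 0.1412.

A^2 ≈ 0.0199 Å^(-3)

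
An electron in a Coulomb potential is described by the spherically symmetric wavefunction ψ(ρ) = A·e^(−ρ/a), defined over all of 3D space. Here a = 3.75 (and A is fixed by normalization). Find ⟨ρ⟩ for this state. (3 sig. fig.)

The expectation value is the |ψ|²-weighted average of ρ: ∫ ρ|ψ|² 4πρ² dρ.
Recall ∫₀^∞ ρ^m e^(−ρ/β) dρ = m!·β^(m+1), since the A² factors cancel between numerator and denominator, ⟨ρ⟩ = 3·a/2.
Putting a = 3.75 gives 5.625.

⟨ρ⟩ ≈ 5.63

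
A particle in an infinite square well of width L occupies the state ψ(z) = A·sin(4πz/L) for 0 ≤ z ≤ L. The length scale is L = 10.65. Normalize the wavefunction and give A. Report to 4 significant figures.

The normalization condition is ∫|ψ|² dz = 1 from 0 to L.
The integral (without the A² prefactor) comes out to L/2.
Plugging in L = 10.65 yields A = 0.43335.

A ≈ 0.4334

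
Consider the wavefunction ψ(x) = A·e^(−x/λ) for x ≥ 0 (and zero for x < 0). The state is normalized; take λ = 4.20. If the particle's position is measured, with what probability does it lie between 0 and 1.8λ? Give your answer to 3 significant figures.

|ψ|² is the probability density, so P = ∫_{0}^{1.8λ} |ψ|² dx.
With A² fixed by ∫|ψ|² = 1, i.e. A² = (λ/2)^(−1), substitute and integrate.
In terms of u = x/λ (A² and the length scale cancel between numerator and denominator), P = [∫_{0}^{1.8} e^(-2·u) du] / [∫_{0}^{∞} e^(-2·u) du].
An antiderivative of e^(-2·u) is -e^(-2·u)/2; evaluating from 0 to 1.8 gives 1/2 - e^(-18/5)/2, while the full integral is 1/2.
This works out to P = 0.9727.

P ≈ 0.973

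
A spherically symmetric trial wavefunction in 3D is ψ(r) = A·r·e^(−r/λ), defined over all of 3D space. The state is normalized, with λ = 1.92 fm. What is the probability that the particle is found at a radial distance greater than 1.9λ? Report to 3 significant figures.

With dV = 4πr²dr, the probability is ∫|ψ|² dV over r > 1.9λ.
Normalization gives A² = 1/(3·π·λ^5).
Substituting u = r/λ, A², 4π and the length scale all cancel in the ratio: P = ∫_{1.9}^{∞} u^4·e^(-2·u) du / ∫_{0}^{∞} u^4·e^(-2·u) du.
An antiderivative of u^4·e^(-2·u) is -(u^4/2 + u^3 + 3·u^2/2 + 3·u/2 + 3/4)·e^(-2·u); evaluating from 1.9 to ∞ gives ≈ 0.50088, while the full integral is 3/4.
This evaluates to P = 0.6678.

P ≈ 0.668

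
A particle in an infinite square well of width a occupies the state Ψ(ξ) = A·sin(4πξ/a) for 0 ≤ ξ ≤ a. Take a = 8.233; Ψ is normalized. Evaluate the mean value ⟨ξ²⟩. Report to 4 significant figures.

⟨ξ^2⟩ ≈ 22.38

By definition ⟨ξ²⟩ = ∫ ξ^2 |Ψ(ξ)|² dξ.
Evaluating both integrals, ⟨ξ²⟩ = -a^2/(32·π^2) + a^2/3.
Putting a = 8.233 gives 22.379.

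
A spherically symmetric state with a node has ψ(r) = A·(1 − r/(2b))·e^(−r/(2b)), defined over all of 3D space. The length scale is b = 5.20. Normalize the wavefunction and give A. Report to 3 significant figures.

We need A² ∫|f|² 4πr² dr = 1, taking the integral from 0 to ∞.
In 3D with spherical symmetry the volume element is 4πr² dr.
With ∫₀^∞ r^4 e^(−αr) dr = 4!/α^5, the integral (without the A² prefactor) comes out to 8·π·b^3.
Hence A² = 1/[8·π·b^3].
With b = 5.20: A² = 0.0002830 and A = 0.01682.

A ≈ 0.0168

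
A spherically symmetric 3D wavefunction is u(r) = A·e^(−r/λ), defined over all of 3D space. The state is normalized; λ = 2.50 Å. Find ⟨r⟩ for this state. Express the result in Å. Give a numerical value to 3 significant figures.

By definition ⟨r⟩ = ∫ r |u(r)|² 4πr² dr.
The ratio of the moment integral to the normalization integral gives ⟨r⟩ = 3·λ/2.
Putting λ = 2.50 gives 3.750.

⟨r⟩ ≈ 3.75 Å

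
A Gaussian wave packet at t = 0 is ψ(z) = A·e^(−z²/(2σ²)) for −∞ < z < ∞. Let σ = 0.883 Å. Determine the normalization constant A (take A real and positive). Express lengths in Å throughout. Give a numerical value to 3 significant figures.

Require ∫ |ψ|² dz = 1 over the whole domain.
With ∫_{−∞}^{∞} z^(2m) e^(−αz²) dz = (2m−1)!!·√π / (2^m α^(m+1/2)), with ψ = A·e^(−z²/(2σ²)), the integral evaluates to A²·[√(π)·σ].
Plugging in σ = 0.883 yields A = 0.7993.

A ≈ 0.799 Å^(-1/2)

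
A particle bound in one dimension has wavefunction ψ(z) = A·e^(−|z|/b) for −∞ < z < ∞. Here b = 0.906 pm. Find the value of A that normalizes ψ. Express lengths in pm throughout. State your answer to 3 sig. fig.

Require ∫ |ψ|² dz = 1 over the whole domain.
Carrying out the integral gives A² · b.
Setting this equal to 1 gives A² = 1/(b).
With b = 0.906: A² = 1.104 and A = 1.051.

A ≈ 1.05 pm^(-1/2)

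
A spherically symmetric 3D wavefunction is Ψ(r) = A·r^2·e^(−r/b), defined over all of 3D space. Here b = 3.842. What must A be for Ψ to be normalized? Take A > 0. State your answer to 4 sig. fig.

A ≈ 0.001070

Normalization requires ∫|Ψ|² 4πr² dr = 1, integrated from 0 to ∞.
With Ψ = A·r^2·e^(−r/b), the integral evaluates to A²·[45·π·b^7/2].
Setting this equal to 1 gives A² = 1/(45·π·b^7/2).
With b = 3.842: A² = 0.0000011449 and A = 0.0010700.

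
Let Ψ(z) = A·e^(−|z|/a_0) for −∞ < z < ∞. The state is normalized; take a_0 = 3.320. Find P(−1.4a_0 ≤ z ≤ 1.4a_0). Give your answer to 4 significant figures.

The probability is P = ∫ |Ψ|² dz over [−1.4a_0, 1.4a_0].
Since A² = 1/(a_0), this is the region integral divided by the full normalization integral.
Both integrals are even about z = 0, so only the z ≥ 0 halves are needed (the factors of 2 cancel). Substituting u = z/a_0, A² and the length scale cancel in the ratio: P = ∫_{0}^{1.4} e^(-2·u) du / ∫_{0}^{∞} e^(-2·u) du.
Using ∫ e^(-2·u) du = -e^(-2·u)/2, the numerator is 1/2 - e^(-14/5)/2 and the denominator is 1/2.
Taking the ratio, P = 0.93919.

P ≈ 0.9392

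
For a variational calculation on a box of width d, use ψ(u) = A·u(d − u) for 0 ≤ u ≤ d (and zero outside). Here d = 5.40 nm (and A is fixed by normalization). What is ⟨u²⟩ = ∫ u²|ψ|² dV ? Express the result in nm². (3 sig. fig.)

By definition ⟨u²⟩ = ∫ u^2 |ψ(u)|² du.
Expanding the polynomial and integrating term by term, since the A² factors cancel between numerator and denominator, ⟨u²⟩ = 2·d^2/7.
Putting d = 5.40 gives 8.331.

⟨u^2⟩ ≈ 8.33 nm^2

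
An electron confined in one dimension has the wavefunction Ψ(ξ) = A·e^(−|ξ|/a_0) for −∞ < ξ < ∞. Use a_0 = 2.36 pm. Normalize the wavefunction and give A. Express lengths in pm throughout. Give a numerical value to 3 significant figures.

Normalization requires ∫|Ψ|² dξ = 1, integrated from −∞ to ∞.
Carrying out the integral gives A² · a_0.
With a_0 = 2.36: A² = 0.4237 and A = 0.6509.

A ≈ 0.651 pm^(-1/2)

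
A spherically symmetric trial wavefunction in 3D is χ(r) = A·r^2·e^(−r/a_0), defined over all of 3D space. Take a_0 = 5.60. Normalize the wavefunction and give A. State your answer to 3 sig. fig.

A ≈ 0.000286

The normalization condition is ∫|χ|² 4πr² dr = 1 from 0 to ∞.
(Spherical symmetry: dV = 4πr² dr.)
∫|χ|² 4πr² dr = A²·(45·π·a_0^7/2).
Setting this equal to 1 gives A² = 1/(45·π·a_0^7/2).
With a_0 = 5.60: A² = 8.191E-8 and A = 0.0002862.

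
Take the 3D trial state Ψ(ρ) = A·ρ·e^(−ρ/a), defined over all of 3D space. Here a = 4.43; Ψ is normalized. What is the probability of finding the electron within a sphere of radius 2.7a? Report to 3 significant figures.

P = ∫ |Ψ|² 4πρ² dρ over ρ ≤ 2.7a.
Normalization gives A² = 1/(3·π·a^5).
In terms of u = ρ/a (A², 4π and the length scale all cancel between numerator and denominator), P = [∫_{0}^{2.7} u^4·e^(-2·u) du] / [∫_{0}^{∞} u^4·e^(-2·u) du].
Using ∫ u^4·e^(-2·u) du = -(u^4/2 + u^3 + 3·u^2/2 + 3·u/2 + 3/4)·e^(-2·u), the numerator is ≈ 0.47002 and the denominator is 3/4.
The region integral divided by the full integral gives P = 0.6267.

P ≈ 0.627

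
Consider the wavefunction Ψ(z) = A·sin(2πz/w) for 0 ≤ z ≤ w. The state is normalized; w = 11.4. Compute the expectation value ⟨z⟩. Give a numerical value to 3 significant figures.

⟨z⟩ ≈ 5.70

⟨z⟩ = ∫ z |Ψ|² dz over the full domain.
Since the A² factors cancel between numerator and denominator, ⟨z⟩ = w/2.
With w = 11.4, ⟨z⟩ = 5.700.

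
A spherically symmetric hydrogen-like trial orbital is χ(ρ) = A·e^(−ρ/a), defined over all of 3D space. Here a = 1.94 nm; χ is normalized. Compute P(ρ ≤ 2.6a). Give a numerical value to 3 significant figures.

P = ∫ |χ|² 4πρ² dρ over ρ ≤ 2.6a.
The full normalization integral is A²·[π·a^3] = 1, fixing A².
Substituting u = ρ/a, A², 4π and the length scale all cancel in the ratio: P = ∫_{0}^{2.6} u^2·e^(-2·u) du / ∫_{0}^{∞} u^2·e^(-2·u) du.
With ∫ u^2·e^(-2·u) du = -(2·u^2 + 2·u + 1)·e^(-2·u)/4 + C, the region integral is 1/4 - 493·e^(-26/5)/100 and the full one is 1/4.
This evaluates to P = 0.8912.

P ≈ 0.891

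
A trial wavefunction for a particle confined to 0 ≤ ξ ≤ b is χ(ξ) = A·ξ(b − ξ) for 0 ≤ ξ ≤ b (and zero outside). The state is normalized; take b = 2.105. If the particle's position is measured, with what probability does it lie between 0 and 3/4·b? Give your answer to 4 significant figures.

P ≈ 0.8965

The probability is P = ∫ |χ|² dξ over [0, 3/4·b].
Since A² = 1/(b^5/30), this is the region integral divided by the full normalization integral.
In terms of u = ξ/b (A² and the length scale cancel between numerator and denominator), P = [∫_{0}^{3/4} u^2·(1 - u)^2 du] / [∫_{0}^{1} u^2·(1 - u)^2 du].
An antiderivative of u^2·(1 - u)^2 is u^3·(6·u^2 - 15·u + 10)/30; evaluating from 0 to 3/4 gives 153/5120, while the full integral is 1/30.
This works out to P = 459/512.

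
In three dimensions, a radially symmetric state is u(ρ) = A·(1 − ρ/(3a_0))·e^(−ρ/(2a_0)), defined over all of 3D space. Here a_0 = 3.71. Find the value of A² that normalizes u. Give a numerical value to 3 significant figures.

A^2 ≈ 0.00234

Require ∫ |u|² 4πρ² dρ = 1 over the whole domain.
(Spherical symmetry: dV = 4πρ² dρ.)
Carrying out the integral gives A² · 8·π·a_0^3/3.
Substituting a_0 = 3.71 gives A² = 0.002338, so A = 0.04835.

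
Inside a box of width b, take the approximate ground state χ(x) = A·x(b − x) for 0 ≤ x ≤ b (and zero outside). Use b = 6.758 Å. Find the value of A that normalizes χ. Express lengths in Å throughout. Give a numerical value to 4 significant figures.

We need A² ∫|f|² dx = 1, taking the integral from 0 to b.
Carrying out the integral gives A² · b^5/30.
Setting this equal to 1 gives A² = 1/(b^5/30).
Plugging in b = 6.758 yields A = 0.046133.

A ≈ 0.04613 Å^(-5/2)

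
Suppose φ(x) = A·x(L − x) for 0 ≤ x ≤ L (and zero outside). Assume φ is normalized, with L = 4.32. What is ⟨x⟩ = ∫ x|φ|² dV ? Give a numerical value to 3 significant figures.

The expectation value is the |φ|²-weighted average of x: ∫ x|φ|² dx.
Since the A² factors cancel between numerator and denominator, ⟨x⟩ = L/2.
Putting L = 4.32 gives 2.160.

⟨x⟩ ≈ 2.16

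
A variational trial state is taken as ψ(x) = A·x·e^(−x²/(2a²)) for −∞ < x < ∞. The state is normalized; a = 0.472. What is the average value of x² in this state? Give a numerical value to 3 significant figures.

⟨x^2⟩ ≈ 0.334

By definition ⟨x²⟩ = ∫ x^2 |ψ(x)|² dx.
The ratio of the moment integral to the normalization integral gives ⟨x²⟩ = 3·a^2/2.
With a = 0.472, ⟨x^2⟩ = 0.3342.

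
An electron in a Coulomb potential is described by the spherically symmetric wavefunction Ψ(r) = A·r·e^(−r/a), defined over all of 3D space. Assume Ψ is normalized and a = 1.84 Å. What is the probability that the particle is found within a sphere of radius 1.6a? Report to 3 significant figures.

Integrate the radial probability density 4πr²|Ψ|² over r ≤ 1.6a.
A² is fixed by ∫₀^∞ 4πr²|Ψ|² dr = 1, i.e. A² = (3·π·a^5)^(−1).
Substituting u = r/a, A², 4π and the length scale all cancel in the ratio: P = ∫_{0}^{1.6} u^4·e^(-2·u) du / ∫_{0}^{∞} u^4·e^(-2·u) du.
An antiderivative of u^4·e^(-2·u) is -(u^4/2 + u^3 + 3·u^2/2 + 3·u/2 + 3/4)·e^(-2·u); evaluating from 0 to 1.6 gives ≈ 0.16454, while the full integral is 3/4.
The region integral divided by the full integral gives P = 0.2194.

P ≈ 0.219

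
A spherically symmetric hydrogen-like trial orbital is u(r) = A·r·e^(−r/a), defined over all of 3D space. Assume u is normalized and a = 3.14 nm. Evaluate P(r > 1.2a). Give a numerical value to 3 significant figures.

P ≈ 0.904

Integrate the radial probability density 4πr²|u|² over r > 1.2a.
The full normalization integral is A²·[3·π·a^5] = 1, fixing A².
Let t = r/a; then A², 4π and the length scale all cancel, so P = ∫_{1.2}^{∞} t^4·e^(-2·t) dt ÷ ∫_{0}^{∞} t^4·e^(-2·t) dt.
An antiderivative of t^4·e^(-2·t) is -(t^4/2 + t^3 + 3·t^2/2 + 3·t/2 + 3/4)·e^(-2·t); evaluating from 1.2 to ∞ gives ≈ 0.67810, while the full integral is 3/4.
This evaluates to P = 0.9041.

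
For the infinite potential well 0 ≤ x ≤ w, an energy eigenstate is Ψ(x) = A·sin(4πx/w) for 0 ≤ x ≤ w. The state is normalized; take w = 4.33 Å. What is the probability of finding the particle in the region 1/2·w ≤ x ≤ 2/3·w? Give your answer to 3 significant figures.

|Ψ|² is the probability density, so P = ∫_{1/2·w}^{2/3·w} |Ψ|² dx.
With A² fixed by ∫|Ψ|² = 1, i.e. A² = (w/2)^(−1), substitute and integrate.
In terms of u = x/w (A² and the length scale cancel between numerator and denominator), P = [∫_{1/2}^{2/3} sin(4·π·u)^2 du] / [∫_{0}^{1} sin(4·π·u)^2 du].
With ∫ sin(4·π·u)^2 du = u/2 - sin(4·π·u)·cos(4·π·u)/(8·π) + C, the region integral is √(3)/(32·π) + 1/12 and the full one is 1/2.
Evaluating gives P = (√(3)/16 + π/6)/π.

P ≈ 0.201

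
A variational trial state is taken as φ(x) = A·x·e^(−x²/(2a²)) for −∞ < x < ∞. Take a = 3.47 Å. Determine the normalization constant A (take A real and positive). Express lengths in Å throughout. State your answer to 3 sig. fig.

We need A² ∫|f|² dx = 1, taking the integral from −∞ to ∞.
With ∫_{−∞}^{∞} x^(2m) e^(−αx²) dx = (2m−1)!!·√π / (2^m α^(m+1/2)), with φ = A·x·e^(−x²/(2a²)), the integral evaluates to A²·[√(π)·a^3/2].
So A² = (√(π)·a^3/2)^(−1).
Plugging in a = 3.47 yields A = 0.1643.

A ≈ 0.164 Å^(-3/2)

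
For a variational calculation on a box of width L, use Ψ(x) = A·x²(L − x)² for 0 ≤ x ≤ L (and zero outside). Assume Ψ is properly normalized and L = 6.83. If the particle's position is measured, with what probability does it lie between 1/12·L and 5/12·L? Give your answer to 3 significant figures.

P = ∫_{1/12·L}^{5/12·L} |Ψ(x)|² dx.
With A² fixed by ∫|Ψ|² = 1, i.e. A² = (L^9/630)^(−1), substitute and integrate.
Substituting u = x/L, A² and the length scale cancel in the ratio: P = ∫_{1/12}^{5/12} u^4·(1 - u)^4 du / ∫_{0}^{1} u^4·(1 - u)^4 du.
With ∫ u^4·(1 - u)^4 du = u^5·(70·u^4 - 315·u^3 + 540·u^2 - 420·u + 126)/630 + C, the region integral is ≈ 0.00047929 and the full one is 1/630.
This works out to P = 0.3019.

P ≈ 0.302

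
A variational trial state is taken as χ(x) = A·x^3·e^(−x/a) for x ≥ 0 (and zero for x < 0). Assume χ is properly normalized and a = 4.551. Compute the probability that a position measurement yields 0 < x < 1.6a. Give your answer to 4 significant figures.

P ≈ 0.04462

|χ|² is the probability density, so P = ∫_{0}^{1.6a} |χ|² dx.
Since A² = 1/(45·a^7/8), this is the region integral divided by the full normalization integral.
Let u = x/a; then A² and the length scale cancel, so P = ∫_{0}^{1.6} u^6·e^(-2·u) du ÷ ∫_{0}^{∞} u^6·e^(-2·u) du.
With ∫ u^6·e^(-2·u) du = -(4·u^6 + 12·u^5 + 30·u^4 + 60·u^3 + 90·u^2 + 90·u + 45)·e^(-2·u)/8 + C, the region integral is ≈ 0.250982 and the full one is 45/8.
Evaluating gives P = 0.044619.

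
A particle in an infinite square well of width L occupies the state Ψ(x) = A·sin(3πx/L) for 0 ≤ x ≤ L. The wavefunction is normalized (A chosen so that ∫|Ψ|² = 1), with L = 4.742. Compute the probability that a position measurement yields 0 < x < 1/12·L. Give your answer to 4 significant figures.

P ≈ 0.03028

P = ∫_{0}^{1/12·L} |Ψ(x)|² dx.
Since A² = 1/(L/2), this is the region integral divided by the full normalization integral.
Substituting u = x/L, A² and the length scale cancel in the ratio: P = ∫_{0}^{1/12} sin(3·π·u)^2 du / ∫_{0}^{1} sin(3·π·u)^2 du.
An antiderivative of sin(3·π·u)^2 is u/2 - sin(6·π·u)/(12·π); evaluating from 0 to 1/12 gives 1/24 - 1/(12·π), while the full integral is 1/2.
Evaluating gives P = (-2 + π)/(12·π).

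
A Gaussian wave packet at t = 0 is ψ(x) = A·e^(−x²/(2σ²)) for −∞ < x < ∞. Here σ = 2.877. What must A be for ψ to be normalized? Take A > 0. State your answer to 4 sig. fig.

A ≈ 0.4428

We need A² ∫|f|² dx = 1, taking the integral from −∞ to ∞.
Carrying out the integral gives A² · √(π)·σ.
Setting this equal to 1 gives A² = 1/(√(π)·σ).
Plugging in σ = 2.877 yields A = 0.44284.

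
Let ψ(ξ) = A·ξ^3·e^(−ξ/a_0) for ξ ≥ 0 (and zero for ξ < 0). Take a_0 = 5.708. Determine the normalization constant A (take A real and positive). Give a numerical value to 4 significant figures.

A ≈ 0.0009490

Normalization requires ∫|ψ|² dξ = 1, integrated from 0 to ∞.
Recall ∫₀^∞ ξ^m e^(−ξ/β) dξ = m!·β^(m+1), carrying out the integral gives A² · 45·a_0^7/8.
Setting this equal to 1 gives A² = 1/(45·a_0^7/8).
Plugging in a_0 = 5.708 yields A = 0.00094895.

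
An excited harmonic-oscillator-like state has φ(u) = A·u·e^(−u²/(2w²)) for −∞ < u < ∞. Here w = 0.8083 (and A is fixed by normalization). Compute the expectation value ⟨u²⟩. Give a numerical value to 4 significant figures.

⟨u^2⟩ ≈ 0.9800

By definition ⟨u²⟩ = ∫ u^2 |φ(u)|² du.
With ∫_{−∞}^{∞} u^(2m) e^(−αu²) du = (2m−1)!!·√π / (2^m α^(m+1/2)), since the A² factors cancel between numerator and denominator, ⟨u²⟩ = 3·w^2/2.
Putting w = 0.8083 gives 0.98002.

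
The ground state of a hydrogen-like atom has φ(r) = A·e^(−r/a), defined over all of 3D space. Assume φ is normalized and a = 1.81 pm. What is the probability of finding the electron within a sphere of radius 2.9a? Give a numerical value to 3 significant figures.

P ≈ 0.928

Integrate the radial probability density 4πr²|φ|² over r ≤ 2.9a.
The full normalization integral is A²·[π·a^3] = 1, fixing A².
Substituting u = r/a, A², 4π and the length scale all cancel in the ratio: P = ∫_{0}^{2.9} u^2·e^(-2·u) du / ∫_{0}^{∞} u^2·e^(-2·u) du.
With ∫ u^2·e^(-2·u) du = -(2·u^2 + 2·u + 1)·e^(-2·u)/4 + C, the region integral is 1/4 - 1181·e^(-29/5)/200 and the full one is 1/4.
The region integral divided by the full integral gives P = 0.9285.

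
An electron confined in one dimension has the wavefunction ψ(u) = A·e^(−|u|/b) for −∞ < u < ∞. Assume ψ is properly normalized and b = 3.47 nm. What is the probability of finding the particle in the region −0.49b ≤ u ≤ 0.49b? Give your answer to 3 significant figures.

P ≈ 0.625

P = ∫_{−0.49b}^{0.49b} |ψ(u)|² du.
Since A² = 1/(b), this is the region integral divided by the full normalization integral.
Both integrals are even about u = 0, so only the u ≥ 0 halves are needed (the factors of 2 cancel). Substituting t = u/b, A² and the length scale cancel in the ratio: P = ∫_{0}^{0.49} e^(-2·t) dt / ∫_{0}^{∞} e^(-2·t) dt.
An antiderivative of e^(-2·t) is -e^(-2·t)/2; evaluating from 0 to 0.49 gives 1/2 - e^(-49/50)/2, while the full integral is 1/2.
The result is P = 0.6247.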